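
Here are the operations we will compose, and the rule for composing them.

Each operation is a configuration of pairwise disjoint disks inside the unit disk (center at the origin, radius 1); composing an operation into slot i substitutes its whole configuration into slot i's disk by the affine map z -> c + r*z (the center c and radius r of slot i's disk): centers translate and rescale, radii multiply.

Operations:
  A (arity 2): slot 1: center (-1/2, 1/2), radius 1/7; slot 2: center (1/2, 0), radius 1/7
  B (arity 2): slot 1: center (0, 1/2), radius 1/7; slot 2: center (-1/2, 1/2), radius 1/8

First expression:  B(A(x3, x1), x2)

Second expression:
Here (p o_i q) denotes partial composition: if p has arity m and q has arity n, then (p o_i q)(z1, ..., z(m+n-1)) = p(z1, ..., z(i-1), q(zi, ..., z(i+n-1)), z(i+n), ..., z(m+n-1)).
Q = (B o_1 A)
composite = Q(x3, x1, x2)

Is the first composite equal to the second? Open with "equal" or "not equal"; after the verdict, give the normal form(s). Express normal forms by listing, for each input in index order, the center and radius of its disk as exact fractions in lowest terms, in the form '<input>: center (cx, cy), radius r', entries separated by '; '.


equal; the common form is x1: center (1/14, 1/2), radius 1/49; x2: center (-1/2, 1/2), radius 1/8; x3: center (-1/14, 4/7), radius 1/49


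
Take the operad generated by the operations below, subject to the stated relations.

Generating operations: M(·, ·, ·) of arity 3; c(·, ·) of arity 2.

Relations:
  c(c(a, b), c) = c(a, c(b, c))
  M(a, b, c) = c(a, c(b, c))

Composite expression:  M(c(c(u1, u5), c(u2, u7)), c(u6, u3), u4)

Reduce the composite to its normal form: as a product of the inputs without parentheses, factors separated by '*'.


All parenthesizations of M agree; list the u-inputs left to right.
c(u1, u5) spells out as u1 * u5
c(u2, u7) spells out as u2 * u7
c(c(u1, u5), c(u2, u7)) spells out as u1 * u5 * u2 * u7
c(u6, u3) spells out as u6 * u3
M(c(c(u1, u5), c(u2, u7)), c(u6, u3), u4) spells out as u1 * u5 * u2 * u7 * u6 * u3 * u4

u1 * u5 * u2 * u7 * u6 * u3 * u4


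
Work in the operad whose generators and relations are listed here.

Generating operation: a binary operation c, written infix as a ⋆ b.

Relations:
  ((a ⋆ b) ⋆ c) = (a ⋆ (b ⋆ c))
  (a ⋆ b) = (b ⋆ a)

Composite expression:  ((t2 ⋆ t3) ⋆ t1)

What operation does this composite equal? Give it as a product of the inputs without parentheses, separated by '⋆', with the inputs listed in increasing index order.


Both nesting and order wash out for c; what remains is which t's occur.
(t2 ⋆ t3) flattens to t2 ⋆ t3
((t2 ⋆ t3) ⋆ t1) flattens to t2 ⋆ t3 ⋆ t1
reordering the factors by index: t1 ⋆ t2 ⋆ t3

t1 ⋆ t2 ⋆ t3


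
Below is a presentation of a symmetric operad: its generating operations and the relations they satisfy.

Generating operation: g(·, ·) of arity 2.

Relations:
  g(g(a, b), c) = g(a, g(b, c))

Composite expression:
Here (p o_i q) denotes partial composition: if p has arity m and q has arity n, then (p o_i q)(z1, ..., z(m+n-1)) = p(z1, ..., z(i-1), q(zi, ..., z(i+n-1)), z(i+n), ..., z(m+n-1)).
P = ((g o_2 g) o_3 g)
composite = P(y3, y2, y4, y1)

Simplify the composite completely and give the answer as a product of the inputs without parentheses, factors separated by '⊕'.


Associativity of g dissolves the nesting; only the y-input order survives.
g(y4, y1) unparenthesizes to y4 ⊕ y1
g(y2, g(y4, y1)) unparenthesizes to y2 ⊕ y4 ⊕ y1
g(y3, g(y2, g(y4, y1))) unparenthesizes to y3 ⊕ y2 ⊕ y4 ⊕ y1

y3 ⊕ y2 ⊕ y4 ⊕ y1


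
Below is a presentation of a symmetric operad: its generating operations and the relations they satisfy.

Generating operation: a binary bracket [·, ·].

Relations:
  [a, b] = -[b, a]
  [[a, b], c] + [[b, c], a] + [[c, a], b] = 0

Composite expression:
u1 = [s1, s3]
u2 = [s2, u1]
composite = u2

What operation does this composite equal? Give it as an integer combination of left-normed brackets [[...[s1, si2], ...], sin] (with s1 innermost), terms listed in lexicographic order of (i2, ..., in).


Antisymmetry and Jacobi reduce to s1-anchored left-normed brackets.
Composite bracket: [s2, [s1, s3]]
Under [a, b] = ab - ba we get 4 signed associative words (2^2 = 4).
The s1-initial words carry the normal form:
  s1s3s2 (sign -1) contributes -[[s1, s3], s2]

-[[s1, s3], s2]


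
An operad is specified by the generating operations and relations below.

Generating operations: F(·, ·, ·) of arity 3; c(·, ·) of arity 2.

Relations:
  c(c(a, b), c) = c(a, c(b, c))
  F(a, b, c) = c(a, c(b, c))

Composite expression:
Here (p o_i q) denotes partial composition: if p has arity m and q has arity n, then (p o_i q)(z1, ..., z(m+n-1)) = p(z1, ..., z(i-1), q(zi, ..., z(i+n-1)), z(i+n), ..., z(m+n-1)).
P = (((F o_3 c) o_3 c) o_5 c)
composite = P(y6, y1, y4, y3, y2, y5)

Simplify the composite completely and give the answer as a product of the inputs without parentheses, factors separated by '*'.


All parenthesizations of F agree; list the y-inputs left to right.
c(y4, y3) reduces to y4 * y3
c(y2, y5) reduces to y2 * y5
c(c(y4, y3), c(y2, y5)) reduces to y4 * y3 * y2 * y5
F(y6, y1, c(c(y4, y3), c(y2, y5))) reduces to y6 * y1 * y4 * y3 * y2 * y5

y6 * y1 * y4 * y3 * y2 * y5


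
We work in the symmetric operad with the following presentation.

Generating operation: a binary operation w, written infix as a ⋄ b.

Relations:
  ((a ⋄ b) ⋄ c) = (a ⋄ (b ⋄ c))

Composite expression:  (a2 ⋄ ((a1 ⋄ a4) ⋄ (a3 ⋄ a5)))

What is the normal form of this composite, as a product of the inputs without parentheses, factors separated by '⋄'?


The w-tree's shape is irrelevant; the a-reading-order decides.
(a1 ⋄ a4) spells out as a1 ⋄ a4
(a3 ⋄ a5) spells out as a3 ⋄ a5
((a1 ⋄ a4) ⋄ (a3 ⋄ a5)) spells out as a1 ⋄ a4 ⋄ a3 ⋄ a5
(a2 ⋄ ((a1 ⋄ a4) ⋄ (a3 ⋄ a5))) spells out as a2 ⋄ a1 ⋄ a4 ⋄ a3 ⋄ a5

a2 ⋄ a1 ⋄ a4 ⋄ a3 ⋄ a5


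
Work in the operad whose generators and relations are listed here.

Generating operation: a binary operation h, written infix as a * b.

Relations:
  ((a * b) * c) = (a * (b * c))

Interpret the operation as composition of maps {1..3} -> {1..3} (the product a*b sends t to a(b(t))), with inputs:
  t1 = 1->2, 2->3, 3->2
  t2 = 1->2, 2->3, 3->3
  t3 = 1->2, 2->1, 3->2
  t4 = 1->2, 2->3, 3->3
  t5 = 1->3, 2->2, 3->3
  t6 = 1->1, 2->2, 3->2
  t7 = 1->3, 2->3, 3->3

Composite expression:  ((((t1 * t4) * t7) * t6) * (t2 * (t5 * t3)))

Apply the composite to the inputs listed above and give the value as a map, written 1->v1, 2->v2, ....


(t1 * t4) = 1->3, 2->2, 3->2
((t1 * t4) * t7) = 1->2, 2->2, 3->2
(((t1 * t4) * t7) * t6) = 1->2, 2->2, 3->2
(t5 * t3) = 1->2, 2->3, 3->2
(t2 * (t5 * t3)) = 1->3, 2->3, 3->3
((((t1 * t4) * t7) * t6) * (t2 * (t5 * t3))) = 1->2, 2->2, 3->2

1->2, 2->2, 3->2


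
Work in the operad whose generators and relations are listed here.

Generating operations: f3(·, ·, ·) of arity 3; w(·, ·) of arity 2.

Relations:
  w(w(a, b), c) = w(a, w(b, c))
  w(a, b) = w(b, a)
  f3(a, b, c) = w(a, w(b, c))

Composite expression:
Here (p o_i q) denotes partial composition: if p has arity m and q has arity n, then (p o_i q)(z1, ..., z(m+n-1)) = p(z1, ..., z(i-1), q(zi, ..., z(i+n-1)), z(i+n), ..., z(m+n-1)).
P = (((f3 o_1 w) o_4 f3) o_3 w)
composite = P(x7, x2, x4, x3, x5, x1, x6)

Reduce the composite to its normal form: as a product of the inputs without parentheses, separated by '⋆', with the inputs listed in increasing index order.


x1 ⋆ x2 ⋆ x3 ⋆ x4 ⋆ x5 ⋆ x6 ⋆ x7

Both nesting and order wash out for f3; what remains is which x's occur.
w(x7, x2) collapses to x7 ⋆ x2
w(x4, x3) collapses to x4 ⋆ x3
f3(x5, x1, x6) collapses to x5 ⋆ x1 ⋆ x6
f3(w(x7, x2), w(x4, x3), f3(x5, x1, x6)) collapses to x7 ⋆ x2 ⋆ x4 ⋆ x3 ⋆ x5 ⋆ x1 ⋆ x6
commutativity sorts the factors: x1 ⋆ x2 ⋆ x3 ⋆ x4 ⋆ x5 ⋆ x6 ⋆ x7


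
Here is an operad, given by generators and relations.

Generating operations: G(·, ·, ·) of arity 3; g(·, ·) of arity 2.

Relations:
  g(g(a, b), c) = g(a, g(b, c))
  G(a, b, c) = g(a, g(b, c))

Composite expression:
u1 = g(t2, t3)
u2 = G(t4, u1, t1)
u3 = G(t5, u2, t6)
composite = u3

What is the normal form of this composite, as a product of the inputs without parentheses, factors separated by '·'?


t5 · t4 · t2 · t3 · t1 · t6

Key point: G is associative — brackets drop, the t-order remains.
g(t2, t3) linearizes to t2 · t3
G(t4, g(t2, t3), t1) linearizes to t4 · t2 · t3 · t1
G(t5, G(t4, g(t2, t3), t1), t6) linearizes to t5 · t4 · t2 · t3 · t1 · t6


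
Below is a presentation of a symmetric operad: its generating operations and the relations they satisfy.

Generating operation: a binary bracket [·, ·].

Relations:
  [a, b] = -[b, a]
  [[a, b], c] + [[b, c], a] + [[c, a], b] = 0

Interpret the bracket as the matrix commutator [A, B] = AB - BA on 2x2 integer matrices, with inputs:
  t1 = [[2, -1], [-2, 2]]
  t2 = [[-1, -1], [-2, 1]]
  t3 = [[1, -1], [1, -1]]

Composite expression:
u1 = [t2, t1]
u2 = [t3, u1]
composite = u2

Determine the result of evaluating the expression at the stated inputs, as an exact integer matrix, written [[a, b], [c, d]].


[[2, 4], [8, -2]]

[t2, t1] = [[0, 2], [-4, 0]]
[t3, [t2, t1]] = [[2, 4], [8, -2]]


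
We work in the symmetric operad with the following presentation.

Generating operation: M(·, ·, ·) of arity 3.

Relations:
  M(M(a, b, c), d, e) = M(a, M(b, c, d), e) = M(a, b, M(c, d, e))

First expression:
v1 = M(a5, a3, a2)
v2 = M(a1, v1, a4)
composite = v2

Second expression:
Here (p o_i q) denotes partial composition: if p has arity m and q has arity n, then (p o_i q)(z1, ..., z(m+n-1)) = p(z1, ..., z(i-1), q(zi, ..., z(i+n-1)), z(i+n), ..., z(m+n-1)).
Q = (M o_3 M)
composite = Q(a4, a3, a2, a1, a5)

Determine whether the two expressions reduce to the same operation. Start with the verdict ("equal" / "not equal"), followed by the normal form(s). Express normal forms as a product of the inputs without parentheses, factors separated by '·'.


Reducing the first expression gives a1 · a5 · a3 · a2 · a4
Reducing the second expression gives a4 · a3 · a2 · a1 · a5
They disagree, so not equal.

not equal; the first gives a1 · a5 · a3 · a2 · a4 and the second a4 · a3 · a2 · a1 · a5


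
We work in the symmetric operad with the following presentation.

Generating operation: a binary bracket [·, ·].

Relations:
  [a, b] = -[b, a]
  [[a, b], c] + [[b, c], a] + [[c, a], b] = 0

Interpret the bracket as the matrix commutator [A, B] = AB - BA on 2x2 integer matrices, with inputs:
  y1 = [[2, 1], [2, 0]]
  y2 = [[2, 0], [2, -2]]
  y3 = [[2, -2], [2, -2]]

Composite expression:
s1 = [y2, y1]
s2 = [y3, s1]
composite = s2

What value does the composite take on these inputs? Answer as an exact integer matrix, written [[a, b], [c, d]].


[[0, 8], [8, 0]]

[y2, y1] = [[-2, 4], [-4, 2]]
[y3, [y2, y1]] = [[0, 8], [8, 0]]


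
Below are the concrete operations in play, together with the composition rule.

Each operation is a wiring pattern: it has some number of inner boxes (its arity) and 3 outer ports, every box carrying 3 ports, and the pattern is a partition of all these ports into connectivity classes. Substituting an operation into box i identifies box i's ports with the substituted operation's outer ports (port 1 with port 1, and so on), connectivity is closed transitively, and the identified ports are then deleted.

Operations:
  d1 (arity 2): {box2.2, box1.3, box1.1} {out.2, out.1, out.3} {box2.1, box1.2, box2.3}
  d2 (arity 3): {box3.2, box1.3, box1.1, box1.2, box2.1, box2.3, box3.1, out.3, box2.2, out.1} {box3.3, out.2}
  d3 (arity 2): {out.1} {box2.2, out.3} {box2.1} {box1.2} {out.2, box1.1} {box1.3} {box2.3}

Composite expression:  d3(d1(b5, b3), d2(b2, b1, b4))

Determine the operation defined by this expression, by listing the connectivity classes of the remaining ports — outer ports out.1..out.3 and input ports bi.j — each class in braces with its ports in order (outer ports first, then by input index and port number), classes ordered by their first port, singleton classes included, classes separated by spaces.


{out.1} {out.2} {out.3, b4.3} {b1.1, b1.2, b1.3, b2.1, b2.2, b2.3, b4.1, b4.2} {b3.1, b3.3, b5.2} {b3.2, b5.1, b5.3}


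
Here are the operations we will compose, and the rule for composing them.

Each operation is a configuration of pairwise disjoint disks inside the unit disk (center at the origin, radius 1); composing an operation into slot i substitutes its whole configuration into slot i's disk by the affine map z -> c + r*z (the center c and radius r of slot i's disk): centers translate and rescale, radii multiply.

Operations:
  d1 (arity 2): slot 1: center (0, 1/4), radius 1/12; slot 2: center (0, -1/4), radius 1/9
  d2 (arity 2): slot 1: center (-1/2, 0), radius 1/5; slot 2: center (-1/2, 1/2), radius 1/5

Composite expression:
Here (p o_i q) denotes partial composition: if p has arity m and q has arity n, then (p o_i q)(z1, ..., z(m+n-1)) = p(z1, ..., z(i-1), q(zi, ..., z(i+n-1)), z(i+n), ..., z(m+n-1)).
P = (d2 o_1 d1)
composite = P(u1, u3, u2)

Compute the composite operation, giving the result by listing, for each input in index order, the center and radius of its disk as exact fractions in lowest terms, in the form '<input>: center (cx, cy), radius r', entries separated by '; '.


Affine substitution under d2: radii multiply and u-centers shift.
u1: after 2 affine steps, its disk has center (-1/2, 1/20), radius 1/60
u3: after 2 affine steps, its disk has center (-1/2, -1/20), radius 1/45
u2: after 1 affine step, its disk has center (-1/2, 1/2), radius 1/5

u1: center (-1/2, 1/20), radius 1/60; u2: center (-1/2, 1/2), radius 1/5; u3: center (-1/2, -1/20), radius 1/45


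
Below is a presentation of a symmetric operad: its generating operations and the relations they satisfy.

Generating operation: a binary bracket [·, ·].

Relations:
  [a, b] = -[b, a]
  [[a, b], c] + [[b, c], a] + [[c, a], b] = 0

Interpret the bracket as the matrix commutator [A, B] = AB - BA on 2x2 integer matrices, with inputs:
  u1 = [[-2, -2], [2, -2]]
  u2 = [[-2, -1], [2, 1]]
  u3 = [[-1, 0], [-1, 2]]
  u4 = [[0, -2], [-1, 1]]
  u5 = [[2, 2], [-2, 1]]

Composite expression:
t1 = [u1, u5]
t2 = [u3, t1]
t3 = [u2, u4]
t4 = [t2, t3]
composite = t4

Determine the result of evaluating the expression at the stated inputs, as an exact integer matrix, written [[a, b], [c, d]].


[[0, 80], [80, 0]]

[u1, u5] = [[0, 2], [2, 0]]
[u3, [u1, u5]] = [[2, -6], [6, -2]]
[u2, u4] = [[5, 5], [-5, -5]]
[[u3, [u1, u5]], [u2, u4]] = [[0, 80], [80, 0]]


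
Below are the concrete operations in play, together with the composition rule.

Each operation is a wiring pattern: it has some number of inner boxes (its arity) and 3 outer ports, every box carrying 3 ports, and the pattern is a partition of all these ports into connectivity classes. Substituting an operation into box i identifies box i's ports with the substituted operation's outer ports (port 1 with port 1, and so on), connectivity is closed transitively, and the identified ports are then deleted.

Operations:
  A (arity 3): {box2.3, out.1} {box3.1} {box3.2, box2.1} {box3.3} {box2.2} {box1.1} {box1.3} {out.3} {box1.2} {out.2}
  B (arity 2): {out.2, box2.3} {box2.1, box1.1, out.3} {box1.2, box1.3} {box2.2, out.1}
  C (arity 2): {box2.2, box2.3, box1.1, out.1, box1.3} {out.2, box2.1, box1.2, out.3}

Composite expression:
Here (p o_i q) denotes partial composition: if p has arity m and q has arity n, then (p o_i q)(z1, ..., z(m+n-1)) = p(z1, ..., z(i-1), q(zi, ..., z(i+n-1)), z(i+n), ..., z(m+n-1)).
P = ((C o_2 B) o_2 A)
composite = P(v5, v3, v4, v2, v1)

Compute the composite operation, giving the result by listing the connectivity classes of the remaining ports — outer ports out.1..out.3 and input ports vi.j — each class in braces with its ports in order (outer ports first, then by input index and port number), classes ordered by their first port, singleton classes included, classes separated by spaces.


{out.1, v1.1, v1.3, v4.3, v5.1, v5.3} {out.2, out.3, v1.2, v5.2} {v2.1} {v2.2, v4.1} {v2.3} {v3.1} {v3.2} {v3.3} {v4.2}

Reachability decides: close wires over C-identified ports.
after A, the pattern on (v3, v4, v2) reads {out.1, v4.3} {out.2} {out.3} {v2.1} {v2.2, v4.1} {v2.3} {v3.1} {v3.2} {v3.3} {v4.2} (out.j = its outer ports)
after B, the pattern on (v3, v4, v2, v1) reads {out.1, v1.2} {out.2, v1.3} {out.3, v1.1, v4.3} {v2.1} {v2.2, v4.1} {v2.3} {v3.1} {v3.2} {v3.3} {v4.2} (out.j = its outer ports)
after C, the pattern on (v5, v3, v4, v2, v1) reads {out.1, v1.1, v1.3, v4.3, v5.1, v5.3} {out.2, out.3, v1.2, v5.2} {v2.1} {v2.2, v4.1} {v2.3} {v3.1} {v3.2} {v3.3} {v4.2} (out.j = its outer ports)


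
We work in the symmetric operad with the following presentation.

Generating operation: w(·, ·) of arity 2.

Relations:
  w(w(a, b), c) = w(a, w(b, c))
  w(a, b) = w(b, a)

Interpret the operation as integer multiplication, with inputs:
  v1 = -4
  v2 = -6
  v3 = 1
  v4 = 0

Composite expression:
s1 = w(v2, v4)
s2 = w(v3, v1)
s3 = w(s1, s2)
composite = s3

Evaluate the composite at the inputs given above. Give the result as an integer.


0

w(v2, v4) = 0
w(v3, v1) = -4
w(w(v2, v4), w(v3, v1)) = 0


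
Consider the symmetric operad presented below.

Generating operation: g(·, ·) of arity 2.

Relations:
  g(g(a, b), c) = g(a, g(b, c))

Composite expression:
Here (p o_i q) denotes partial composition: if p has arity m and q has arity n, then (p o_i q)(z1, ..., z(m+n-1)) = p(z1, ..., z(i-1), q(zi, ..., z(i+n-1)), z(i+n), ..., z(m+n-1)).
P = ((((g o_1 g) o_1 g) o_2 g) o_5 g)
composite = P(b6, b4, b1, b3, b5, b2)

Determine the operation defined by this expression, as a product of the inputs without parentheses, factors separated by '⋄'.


Key point: g is associative — brackets drop, the b-order remains.
g(b4, b1) flattens to b4 ⋄ b1
g(b6, g(b4, b1)) flattens to b6 ⋄ b4 ⋄ b1
g(g(b6, g(b4, b1)), b3) flattens to b6 ⋄ b4 ⋄ b1 ⋄ b3
g(b5, b2) flattens to b5 ⋄ b2
g(g(g(b6, g(b4, b1)), b3), g(b5, b2)) flattens to b6 ⋄ b4 ⋄ b1 ⋄ b3 ⋄ b5 ⋄ b2

b6 ⋄ b4 ⋄ b1 ⋄ b3 ⋄ b5 ⋄ b2


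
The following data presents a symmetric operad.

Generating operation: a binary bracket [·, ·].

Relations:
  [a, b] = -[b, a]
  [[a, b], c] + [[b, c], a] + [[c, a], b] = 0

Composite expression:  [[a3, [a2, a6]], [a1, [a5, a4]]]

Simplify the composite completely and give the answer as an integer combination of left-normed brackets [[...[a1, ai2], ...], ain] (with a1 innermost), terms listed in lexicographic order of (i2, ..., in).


-[[[[[a1, a4], a5], a2], a6], a3] + [[[[[a1, a4], a5], a3], a2], a6] - [[[[[a1, a4], a5], a3], a6], a2] + [[[[[a1, a4], a5], a6], a2], a3] + [[[[[a1, a5], a4], a2], a6], a3] - [[[[[a1, a5], a4], a3], a2], a6] + [[[[[a1, a5], a4], a3], a6], a2] - [[[[[a1, a5], a4], a6], a2], a3]

In the tensor algebra, words opening a1 carry the a1-anchored form.
Composite bracket: [[a3, [a2, a6]], [a1, [a5, a4]]]
The bracket unfolds into 32 signed words via [a, b] = ab - ba (2^5 = 32).
Keep just the words that open with a1:
  from a1a4a5a2a6a3, sign -1: term -[[[[[a1, a4], a5], a2], a6], a3]
  from a1a4a5a3a2a6, sign +1: term +[[[[[a1, a4], a5], a3], a2], a6]
  from a1a4a5a3a6a2, sign -1: term -[[[[[a1, a4], a5], a3], a6], a2]
  from a1a4a5a6a2a3, sign +1: term +[[[[[a1, a4], a5], a6], a2], a3]
  from a1a5a4a2a6a3, sign +1: term +[[[[[a1, a5], a4], a2], a6], a3]
  from a1a5a4a3a2a6, sign -1: term -[[[[[a1, a5], a4], a3], a2], a6]
  from a1a5a4a3a6a2, sign +1: term +[[[[[a1, a5], a4], a3], a6], a2]
  from a1a5a4a6a2a3, sign -1: term -[[[[[a1, a5], a4], a6], a2], a3]


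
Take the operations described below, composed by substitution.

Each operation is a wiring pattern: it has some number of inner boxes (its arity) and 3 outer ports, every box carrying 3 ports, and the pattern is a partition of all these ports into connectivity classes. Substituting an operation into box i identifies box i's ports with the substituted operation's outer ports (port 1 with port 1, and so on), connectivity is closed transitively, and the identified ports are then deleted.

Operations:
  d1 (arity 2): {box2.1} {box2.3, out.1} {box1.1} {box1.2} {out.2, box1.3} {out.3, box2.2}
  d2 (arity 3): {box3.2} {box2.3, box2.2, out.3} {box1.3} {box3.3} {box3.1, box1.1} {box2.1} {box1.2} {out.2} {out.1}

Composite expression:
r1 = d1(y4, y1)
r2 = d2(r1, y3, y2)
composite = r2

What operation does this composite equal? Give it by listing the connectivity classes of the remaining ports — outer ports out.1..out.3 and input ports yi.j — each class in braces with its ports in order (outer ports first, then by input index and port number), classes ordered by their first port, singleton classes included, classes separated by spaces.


{out.1} {out.2} {out.3, y3.2, y3.3} {y1.1} {y1.2} {y1.3, y2.1} {y2.2} {y2.3} {y3.1} {y4.1} {y4.2} {y4.3}

Two ports join when wires chain via d2-identified ports.
through d1, on inputs (y4, y1): {out.1, y1.3} {out.2, y4.3} {out.3, y1.2} {y1.1} {y4.1} {y4.2} (out.j = stage outer ports)
through d2, on inputs (y4, y1, y3, y2): {out.1} {out.2} {out.3, y3.2, y3.3} {y1.1} {y1.2} {y1.3, y2.1} {y2.2} {y2.3} {y3.1} {y4.1} {y4.2} {y4.3} (out.j = stage outer ports)


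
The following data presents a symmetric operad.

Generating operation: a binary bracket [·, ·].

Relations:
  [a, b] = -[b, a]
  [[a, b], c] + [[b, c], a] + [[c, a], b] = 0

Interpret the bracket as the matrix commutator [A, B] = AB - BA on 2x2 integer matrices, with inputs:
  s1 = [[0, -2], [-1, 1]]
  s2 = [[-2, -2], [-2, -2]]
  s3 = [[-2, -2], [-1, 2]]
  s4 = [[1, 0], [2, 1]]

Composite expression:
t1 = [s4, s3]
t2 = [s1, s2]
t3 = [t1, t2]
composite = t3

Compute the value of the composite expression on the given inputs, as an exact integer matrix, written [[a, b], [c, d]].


[s4, s3] = [[4, 0], [-8, -4]]
[s1, s2] = [[2, 2], [-2, -2]]
[[s4, s3], [s1, s2]] = [[16, 16], [-16, -16]]

[[16, 16], [-16, -16]]


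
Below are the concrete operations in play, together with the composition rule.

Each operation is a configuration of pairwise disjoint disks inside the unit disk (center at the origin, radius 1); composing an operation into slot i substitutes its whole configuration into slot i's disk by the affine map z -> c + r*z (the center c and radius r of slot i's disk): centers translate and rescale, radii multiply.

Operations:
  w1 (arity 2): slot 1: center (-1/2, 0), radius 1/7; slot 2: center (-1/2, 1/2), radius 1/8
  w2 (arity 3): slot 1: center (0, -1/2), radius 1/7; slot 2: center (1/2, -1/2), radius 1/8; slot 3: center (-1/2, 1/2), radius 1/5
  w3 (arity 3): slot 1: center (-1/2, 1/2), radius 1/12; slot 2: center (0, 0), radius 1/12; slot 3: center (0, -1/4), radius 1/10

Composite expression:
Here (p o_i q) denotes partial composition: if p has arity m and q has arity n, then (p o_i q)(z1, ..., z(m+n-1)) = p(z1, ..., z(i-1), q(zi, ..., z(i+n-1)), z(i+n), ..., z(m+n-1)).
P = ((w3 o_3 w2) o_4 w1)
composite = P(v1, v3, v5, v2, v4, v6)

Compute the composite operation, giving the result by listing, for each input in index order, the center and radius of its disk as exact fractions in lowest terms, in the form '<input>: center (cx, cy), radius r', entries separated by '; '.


Only the slot chain above each v matters under w3; compose those maps.
v1 passes through 1 substitution, ending at center (-1/2, 1/2), radius 1/12
v3 passes through 1 substitution, ending at center (0, 0), radius 1/12
v5 passes through 2 substitutions, ending at center (0, -3/10), radius 1/70
v2 passes through 3 substitutions, ending at center (7/160, -3/10), radius 1/560
v4 passes through 3 substitutions, ending at center (7/160, -47/160), radius 1/640
v6 passes through 2 substitutions, ending at center (-1/20, -1/5), radius 1/50

v1: center (-1/2, 1/2), radius 1/12; v2: center (7/160, -3/10), radius 1/560; v3: center (0, 0), radius 1/12; v4: center (7/160, -47/160), radius 1/640; v5: center (0, -3/10), radius 1/70; v6: center (-1/20, -1/5), radius 1/50


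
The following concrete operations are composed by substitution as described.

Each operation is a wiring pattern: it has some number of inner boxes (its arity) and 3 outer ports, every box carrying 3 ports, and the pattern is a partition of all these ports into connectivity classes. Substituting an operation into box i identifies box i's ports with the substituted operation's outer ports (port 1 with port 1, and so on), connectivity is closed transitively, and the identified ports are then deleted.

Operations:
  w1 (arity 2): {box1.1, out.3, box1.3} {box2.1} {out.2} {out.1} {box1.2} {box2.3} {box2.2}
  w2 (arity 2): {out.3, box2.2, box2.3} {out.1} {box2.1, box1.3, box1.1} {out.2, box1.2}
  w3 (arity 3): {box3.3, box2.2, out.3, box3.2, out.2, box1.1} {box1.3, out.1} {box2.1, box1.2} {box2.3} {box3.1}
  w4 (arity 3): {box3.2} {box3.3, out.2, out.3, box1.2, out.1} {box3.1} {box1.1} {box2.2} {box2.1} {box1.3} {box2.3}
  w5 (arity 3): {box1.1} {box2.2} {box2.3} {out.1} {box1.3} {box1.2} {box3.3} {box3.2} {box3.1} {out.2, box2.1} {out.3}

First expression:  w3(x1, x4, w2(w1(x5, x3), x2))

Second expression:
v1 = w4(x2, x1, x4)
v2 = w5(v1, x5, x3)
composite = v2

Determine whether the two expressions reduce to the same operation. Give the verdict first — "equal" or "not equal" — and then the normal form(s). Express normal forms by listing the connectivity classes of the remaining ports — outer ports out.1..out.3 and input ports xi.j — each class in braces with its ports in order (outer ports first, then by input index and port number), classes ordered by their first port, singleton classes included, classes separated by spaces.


not equal; the first gives {out.1, x1.3} {out.2, out.3, x1.1, x2.2, x2.3, x4.2} {x1.2, x4.1} {x2.1, x5.1, x5.3} {x3.1} {x3.2} {x3.3} {x4.3} {x5.2} and the second {out.1} {out.2, x5.1} {out.3} {x1.1} {x1.2} {x1.3} {x2.1} {x2.2, x4.3} {x2.3} {x3.1} {x3.2} {x3.3} {x4.1} {x4.2} {x5.2} {x5.3}

Reducing the first expression gives {out.1, x1.3} {out.2, out.3, x1.1, x2.2, x2.3, x4.2} {x1.2, x4.1} {x2.1, x5.1, x5.3} {x3.1} {x3.2} {x3.3} {x4.3} {x5.2}
Reducing the second expression gives {out.1} {out.2, x5.1} {out.3} {x1.1} {x1.2} {x1.3} {x2.1} {x2.2, x4.3} {x2.3} {x3.1} {x3.2} {x3.3} {x4.1} {x4.2} {x5.2} {x5.3}
No match — not equal.


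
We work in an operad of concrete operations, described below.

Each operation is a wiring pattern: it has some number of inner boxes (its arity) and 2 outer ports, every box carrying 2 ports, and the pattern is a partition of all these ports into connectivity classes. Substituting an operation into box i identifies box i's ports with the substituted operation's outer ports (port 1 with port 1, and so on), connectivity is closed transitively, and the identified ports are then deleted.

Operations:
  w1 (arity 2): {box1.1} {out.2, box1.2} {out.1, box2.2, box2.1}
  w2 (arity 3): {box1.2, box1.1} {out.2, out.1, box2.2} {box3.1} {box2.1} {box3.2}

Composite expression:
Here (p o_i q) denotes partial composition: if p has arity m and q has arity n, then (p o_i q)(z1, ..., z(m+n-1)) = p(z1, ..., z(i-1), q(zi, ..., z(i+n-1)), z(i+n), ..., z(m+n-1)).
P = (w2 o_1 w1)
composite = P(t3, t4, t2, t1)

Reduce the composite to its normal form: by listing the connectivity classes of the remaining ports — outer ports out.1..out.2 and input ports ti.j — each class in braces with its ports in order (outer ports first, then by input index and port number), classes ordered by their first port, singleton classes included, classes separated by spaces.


{out.1, out.2, t2.2} {t1.1} {t1.2} {t2.1} {t3.1} {t3.2, t4.1, t4.2}

Connectivity passes through glued w2-boundaries; trace each wire chain.
stage w1: inputs (t3, t4), connectivity {out.1, t4.1, t4.2} {out.2, t3.2} {t3.1}, out.j its boundary
stage w2: inputs (t3, t4, t2, t1), connectivity {out.1, out.2, t2.2} {t1.1} {t1.2} {t2.1} {t3.1} {t3.2, t4.1, t4.2}, out.j its boundary


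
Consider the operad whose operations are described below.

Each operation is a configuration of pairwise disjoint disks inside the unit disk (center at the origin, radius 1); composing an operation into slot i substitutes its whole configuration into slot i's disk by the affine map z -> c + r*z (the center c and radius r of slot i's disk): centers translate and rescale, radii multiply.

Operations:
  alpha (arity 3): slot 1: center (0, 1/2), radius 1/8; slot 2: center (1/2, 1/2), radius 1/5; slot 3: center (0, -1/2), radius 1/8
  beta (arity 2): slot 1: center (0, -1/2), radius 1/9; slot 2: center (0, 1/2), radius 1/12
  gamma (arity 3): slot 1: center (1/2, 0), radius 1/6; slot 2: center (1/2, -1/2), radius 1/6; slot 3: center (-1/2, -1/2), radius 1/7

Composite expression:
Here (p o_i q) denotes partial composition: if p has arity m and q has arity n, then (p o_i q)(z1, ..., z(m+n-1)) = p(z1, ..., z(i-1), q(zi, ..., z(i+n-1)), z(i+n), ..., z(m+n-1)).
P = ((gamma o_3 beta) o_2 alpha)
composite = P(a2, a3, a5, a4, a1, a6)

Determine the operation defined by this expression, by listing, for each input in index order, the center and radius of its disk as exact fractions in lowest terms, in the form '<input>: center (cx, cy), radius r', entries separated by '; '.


a1: center (-1/2, -4/7), radius 1/63; a2: center (1/2, 0), radius 1/6; a3: center (1/2, -5/12), radius 1/48; a4: center (1/2, -7/12), radius 1/48; a5: center (7/12, -5/12), radius 1/30; a6: center (-1/2, -3/7), radius 1/84


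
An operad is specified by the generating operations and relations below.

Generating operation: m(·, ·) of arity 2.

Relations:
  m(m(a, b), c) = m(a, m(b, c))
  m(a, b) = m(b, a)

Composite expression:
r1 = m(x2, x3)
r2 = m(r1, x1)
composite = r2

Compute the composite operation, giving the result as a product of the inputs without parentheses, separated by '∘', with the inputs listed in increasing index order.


x1 ∘ x2 ∘ x3


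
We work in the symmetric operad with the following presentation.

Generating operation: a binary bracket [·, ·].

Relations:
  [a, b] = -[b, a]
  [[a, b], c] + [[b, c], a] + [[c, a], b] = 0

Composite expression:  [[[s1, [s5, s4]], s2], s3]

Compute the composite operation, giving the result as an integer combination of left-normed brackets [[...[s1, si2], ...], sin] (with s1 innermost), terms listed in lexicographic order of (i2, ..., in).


Expand each bracket as ab - ba; the s1-initial words give the coefficients.
Composite bracket: [[[s1, [s5, s4]], s2], s3]
Expanding via [a, b] = ab - ba: 16 signed words (2^4 = 16).
The s1-initial words carry the normal form:
  s1s4s5s2s3 (sign -1) contributes -[[[[s1, s4], s5], s2], s3]
  s1s5s4s2s3 (sign +1) contributes +[[[[s1, s5], s4], s2], s3]

-[[[[s1, s4], s5], s2], s3] + [[[[s1, s5], s4], s2], s3]


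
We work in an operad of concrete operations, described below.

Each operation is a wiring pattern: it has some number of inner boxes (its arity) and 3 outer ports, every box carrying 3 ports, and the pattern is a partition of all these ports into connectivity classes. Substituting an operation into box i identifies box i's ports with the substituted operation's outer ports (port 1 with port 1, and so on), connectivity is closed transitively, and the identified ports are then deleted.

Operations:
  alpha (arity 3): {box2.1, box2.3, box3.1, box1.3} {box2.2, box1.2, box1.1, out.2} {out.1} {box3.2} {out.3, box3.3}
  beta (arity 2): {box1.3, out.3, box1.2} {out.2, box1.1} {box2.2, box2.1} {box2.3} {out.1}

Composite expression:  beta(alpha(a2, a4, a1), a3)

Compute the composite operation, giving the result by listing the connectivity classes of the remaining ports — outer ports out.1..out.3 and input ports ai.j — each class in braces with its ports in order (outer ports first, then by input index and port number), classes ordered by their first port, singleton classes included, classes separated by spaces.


{out.1} {out.2} {out.3, a1.3, a2.1, a2.2, a4.2} {a1.1, a2.3, a4.1, a4.3} {a1.2} {a3.1, a3.2} {a3.3}

Connectivity passes through glued beta-boundaries; trace each wire chain.
through alpha, on inputs (a2, a4, a1): {out.1} {out.2, a2.1, a2.2, a4.2} {out.3, a1.3} {a1.1, a2.3, a4.1, a4.3} {a1.2} (out.j = stage outer ports)
through beta, on inputs (a2, a4, a1, a3): {out.1} {out.2} {out.3, a1.3, a2.1, a2.2, a4.2} {a1.1, a2.3, a4.1, a4.3} {a1.2} {a3.1, a3.2} {a3.3} (out.j = stage outer ports)


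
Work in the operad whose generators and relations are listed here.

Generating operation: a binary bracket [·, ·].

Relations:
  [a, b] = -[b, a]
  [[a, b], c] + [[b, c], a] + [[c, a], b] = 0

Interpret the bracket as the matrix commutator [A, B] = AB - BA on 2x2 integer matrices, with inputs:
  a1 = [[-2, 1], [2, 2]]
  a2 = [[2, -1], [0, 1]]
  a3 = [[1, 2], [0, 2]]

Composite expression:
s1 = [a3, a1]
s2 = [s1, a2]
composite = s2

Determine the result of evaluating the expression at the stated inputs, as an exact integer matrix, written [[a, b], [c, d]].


[[2, -15], [2, -2]]

[a3, a1] = [[4, 7], [2, -4]]
[[a3, a1], a2] = [[2, -15], [2, -2]]


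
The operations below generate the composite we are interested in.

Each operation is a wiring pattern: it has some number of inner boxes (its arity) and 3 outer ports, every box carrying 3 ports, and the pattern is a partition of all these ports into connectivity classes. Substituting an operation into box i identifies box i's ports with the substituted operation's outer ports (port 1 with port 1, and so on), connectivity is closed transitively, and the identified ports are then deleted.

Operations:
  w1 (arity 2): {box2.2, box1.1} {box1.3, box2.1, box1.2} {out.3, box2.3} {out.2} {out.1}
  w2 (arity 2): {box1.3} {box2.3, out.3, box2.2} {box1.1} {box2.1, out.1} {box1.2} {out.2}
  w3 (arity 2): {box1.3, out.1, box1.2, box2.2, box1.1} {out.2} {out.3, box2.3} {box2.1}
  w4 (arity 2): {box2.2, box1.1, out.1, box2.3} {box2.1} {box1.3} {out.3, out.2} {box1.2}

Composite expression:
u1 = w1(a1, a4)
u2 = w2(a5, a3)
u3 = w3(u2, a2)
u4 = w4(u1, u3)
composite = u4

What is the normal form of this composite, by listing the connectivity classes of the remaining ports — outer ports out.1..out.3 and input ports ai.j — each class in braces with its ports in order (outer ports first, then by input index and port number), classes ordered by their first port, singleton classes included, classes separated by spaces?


{out.1, a2.3} {out.2, out.3} {a1.1, a4.2} {a1.2, a1.3, a4.1} {a2.1} {a2.2, a3.1, a3.2, a3.3} {a4.3} {a5.1} {a5.2} {a5.3}


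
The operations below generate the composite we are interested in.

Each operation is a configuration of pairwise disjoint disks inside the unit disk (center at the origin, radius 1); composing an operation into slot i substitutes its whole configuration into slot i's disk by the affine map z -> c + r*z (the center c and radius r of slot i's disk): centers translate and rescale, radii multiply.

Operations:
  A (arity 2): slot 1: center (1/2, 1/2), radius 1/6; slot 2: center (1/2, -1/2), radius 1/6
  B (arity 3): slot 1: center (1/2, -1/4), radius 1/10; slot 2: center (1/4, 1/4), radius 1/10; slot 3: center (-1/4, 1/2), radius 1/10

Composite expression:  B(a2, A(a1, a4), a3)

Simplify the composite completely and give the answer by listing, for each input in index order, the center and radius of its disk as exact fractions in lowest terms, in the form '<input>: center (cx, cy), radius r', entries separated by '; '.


a1: center (3/10, 3/10), radius 1/60; a2: center (1/2, -1/4), radius 1/10; a3: center (-1/4, 1/2), radius 1/10; a4: center (3/10, 1/5), radius 1/60

Follow each a-input down from B: c' goes to c + r*c', radius to r*r'.
input a2: composing its 1 substitution step yields center (1/2, -1/4), radius 1/10
input a1: composing its 2 substitution steps yields center (3/10, 3/10), radius 1/60
input a4: composing its 2 substitution steps yields center (3/10, 1/5), radius 1/60
input a3: composing its 1 substitution step yields center (-1/4, 1/2), radius 1/10


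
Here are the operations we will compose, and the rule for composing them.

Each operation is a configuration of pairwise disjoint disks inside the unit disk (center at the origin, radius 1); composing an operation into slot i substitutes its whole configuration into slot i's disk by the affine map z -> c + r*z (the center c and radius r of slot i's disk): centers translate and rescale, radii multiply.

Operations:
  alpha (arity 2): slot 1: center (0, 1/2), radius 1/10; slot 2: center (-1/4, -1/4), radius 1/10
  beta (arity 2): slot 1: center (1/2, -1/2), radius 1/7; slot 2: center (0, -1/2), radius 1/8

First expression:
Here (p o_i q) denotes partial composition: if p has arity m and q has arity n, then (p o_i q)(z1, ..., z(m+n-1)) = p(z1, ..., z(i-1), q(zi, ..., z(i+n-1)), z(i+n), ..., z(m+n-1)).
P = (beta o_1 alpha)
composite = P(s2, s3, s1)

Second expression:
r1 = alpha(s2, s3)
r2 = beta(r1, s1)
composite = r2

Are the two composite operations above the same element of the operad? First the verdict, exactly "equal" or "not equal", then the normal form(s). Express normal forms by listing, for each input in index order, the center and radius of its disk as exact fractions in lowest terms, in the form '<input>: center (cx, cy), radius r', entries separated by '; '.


Reducing the first expression gives s1: center (0, -1/2), radius 1/8; s2: center (1/2, -3/7), radius 1/70; s3: center (13/28, -15/28), radius 1/70
Reducing the second expression gives s1: center (0, -1/2), radius 1/8; s2: center (1/2, -3/7), radius 1/70; s3: center (13/28, -15/28), radius 1/70
Identical normal forms: equal.

equal; the common form is s1: center (0, -1/2), radius 1/8; s2: center (1/2, -3/7), radius 1/70; s3: center (13/28, -15/28), radius 1/70


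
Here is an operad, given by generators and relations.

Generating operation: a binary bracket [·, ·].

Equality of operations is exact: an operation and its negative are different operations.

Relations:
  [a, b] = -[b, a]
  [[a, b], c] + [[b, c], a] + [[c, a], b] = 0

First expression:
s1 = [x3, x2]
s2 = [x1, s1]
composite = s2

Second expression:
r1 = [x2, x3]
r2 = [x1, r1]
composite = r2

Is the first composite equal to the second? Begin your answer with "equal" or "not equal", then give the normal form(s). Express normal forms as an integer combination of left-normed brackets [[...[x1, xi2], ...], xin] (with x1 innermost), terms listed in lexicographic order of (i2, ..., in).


not equal; the first gives -[[x1, x2], x3] + [[x1, x3], x2] and the second [[x1, x2], x3] - [[x1, x3], x2]

The first expression reduces to -[[x1, x2], x3] + [[x1, x3], x2]
The second expression reduces to [[x1, x2], x3] - [[x1, x3], x2]
The normal forms differ: not equal.


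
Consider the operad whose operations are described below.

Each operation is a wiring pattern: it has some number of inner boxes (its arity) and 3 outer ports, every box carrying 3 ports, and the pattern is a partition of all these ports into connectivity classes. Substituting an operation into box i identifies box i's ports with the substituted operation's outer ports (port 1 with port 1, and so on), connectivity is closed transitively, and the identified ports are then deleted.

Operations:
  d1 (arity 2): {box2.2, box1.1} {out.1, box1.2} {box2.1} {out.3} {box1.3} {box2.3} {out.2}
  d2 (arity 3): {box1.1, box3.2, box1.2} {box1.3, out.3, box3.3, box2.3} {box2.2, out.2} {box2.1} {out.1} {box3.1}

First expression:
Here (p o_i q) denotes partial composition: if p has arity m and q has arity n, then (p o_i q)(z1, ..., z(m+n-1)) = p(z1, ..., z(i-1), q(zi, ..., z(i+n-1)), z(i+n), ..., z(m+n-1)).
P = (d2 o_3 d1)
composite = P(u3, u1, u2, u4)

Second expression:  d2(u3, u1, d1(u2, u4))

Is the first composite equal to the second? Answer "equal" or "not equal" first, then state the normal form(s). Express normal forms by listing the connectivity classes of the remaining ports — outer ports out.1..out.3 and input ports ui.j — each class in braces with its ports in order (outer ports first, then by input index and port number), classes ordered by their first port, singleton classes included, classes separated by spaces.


equal; the common form is {out.1} {out.2, u1.2} {out.3, u1.3, u3.3} {u1.1} {u2.1, u4.2} {u2.2} {u2.3} {u3.1, u3.2} {u4.1} {u4.3}

In normal form, the first expression is {out.1} {out.2, u1.2} {out.3, u1.3, u3.3} {u1.1} {u2.1, u4.2} {u2.2} {u2.3} {u3.1, u3.2} {u4.1} {u4.3}
In normal form, the second expression is {out.1} {out.2, u1.2} {out.3, u1.3, u3.3} {u1.1} {u2.1, u4.2} {u2.2} {u2.3} {u3.1, u3.2} {u4.1} {u4.3}
The forms coincide; equal.
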